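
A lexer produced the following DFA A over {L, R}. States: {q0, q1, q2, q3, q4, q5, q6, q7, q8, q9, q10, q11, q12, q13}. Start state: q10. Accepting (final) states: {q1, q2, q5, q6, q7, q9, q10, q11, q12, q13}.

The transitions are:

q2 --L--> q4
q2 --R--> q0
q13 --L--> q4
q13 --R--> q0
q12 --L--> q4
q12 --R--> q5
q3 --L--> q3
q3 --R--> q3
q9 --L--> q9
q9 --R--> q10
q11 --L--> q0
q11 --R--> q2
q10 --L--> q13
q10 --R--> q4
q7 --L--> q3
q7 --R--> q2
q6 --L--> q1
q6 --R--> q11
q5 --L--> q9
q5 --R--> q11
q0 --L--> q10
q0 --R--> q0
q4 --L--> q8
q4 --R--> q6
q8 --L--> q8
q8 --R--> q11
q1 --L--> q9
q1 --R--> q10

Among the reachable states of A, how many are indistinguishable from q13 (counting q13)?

States {q3,q5,q7,q12} cannot be reached from the start state, so discard them.
Start with accepting vs non-accepting: {q1,q2,q6,q9,q10,q11,q13} | {q0,q4,q8}.
Refine {q1,q2,q6,q9,q10,q11,q13} on symbol L: members go to different blocks, giving {q1,q6,q9,q10} and {q2,q11,q13}.
On input L, block {q1,q6,q9,q10} splits into {q1,q6,q9} and {q10}.
Split {q1,q6,q9} by δ(·,R) → {q1,q9} and {q6}.
Refine {q0,q4,q8} on symbol L: members go to different blocks, giving {q4,q8} and {q0}.
Refine {q4,q8} on symbol R: members go to different blocks, giving {q4} and {q8}.
Split {q2,q11,q13} by δ(·,L) → {q2,q13} and {q11}.
The partition is now stable with 8 blocks: {q1,q9} | {q4} | {q2,q13} | {q10} | {q6} | {q0} | {q8} | {q11}.
State q13 belongs to the block {q2,q13}, which has 2 states.

2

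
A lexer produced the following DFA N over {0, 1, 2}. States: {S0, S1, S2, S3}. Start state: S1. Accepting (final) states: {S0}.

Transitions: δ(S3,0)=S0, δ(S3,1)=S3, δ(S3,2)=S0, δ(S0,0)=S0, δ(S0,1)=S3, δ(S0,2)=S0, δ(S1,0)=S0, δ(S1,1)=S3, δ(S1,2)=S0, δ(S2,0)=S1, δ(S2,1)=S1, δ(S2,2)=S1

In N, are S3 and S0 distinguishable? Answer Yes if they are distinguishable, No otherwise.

Reachable states from the start: {S0,S1,S3}. Unreachable: {S2} — drop them.
P0 = {S0} | {S1,S3}.
No further refinement is possible. Final partition (2 blocks): {S0} | {S1,S3}.
S3 and S0 end up in different blocks, so they are distinguishable. For instance, the string 'ε' is accepted from only S0.

Yes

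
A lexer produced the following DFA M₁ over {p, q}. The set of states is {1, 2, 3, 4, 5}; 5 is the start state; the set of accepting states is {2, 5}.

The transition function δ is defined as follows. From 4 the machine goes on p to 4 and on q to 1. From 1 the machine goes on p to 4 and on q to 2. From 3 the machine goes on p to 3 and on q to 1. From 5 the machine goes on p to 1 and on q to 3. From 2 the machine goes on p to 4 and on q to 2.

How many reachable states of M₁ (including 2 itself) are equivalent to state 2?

Start with accepting vs non-accepting: {2,5} | {1,3,4}.
On input q, block {2,5} splits into {2} and {5}.
Split {1,3,4} by δ(·,q) → {3,4} and {1}.
Stable partition: {2} | {3,4} | {5} | {1} — 4 equivalence classes.
The equivalence class containing 2 is {2}, of size 1.

1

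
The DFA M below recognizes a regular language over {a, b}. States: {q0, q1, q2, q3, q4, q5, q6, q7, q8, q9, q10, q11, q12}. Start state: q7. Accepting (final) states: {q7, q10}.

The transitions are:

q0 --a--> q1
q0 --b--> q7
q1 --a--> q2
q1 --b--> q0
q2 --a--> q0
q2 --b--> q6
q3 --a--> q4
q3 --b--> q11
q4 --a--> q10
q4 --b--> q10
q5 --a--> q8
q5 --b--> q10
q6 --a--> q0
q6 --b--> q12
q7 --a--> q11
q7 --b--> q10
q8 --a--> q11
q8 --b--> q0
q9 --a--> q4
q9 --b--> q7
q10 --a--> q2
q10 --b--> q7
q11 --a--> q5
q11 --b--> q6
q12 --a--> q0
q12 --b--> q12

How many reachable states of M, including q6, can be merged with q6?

4

Reachable states from the start: {q0,q1,q2,q5,q6,q7,q8,q10,q11,q12}. Unreachable: {q3,q4,q9} — drop them.
Initial partition by acceptance: {q7,q10} | {q0,q1,q2,q5,q6,q8,q11,q12}.
On input b, block {q0,q1,q2,q5,q6,q8,q11,q12} splits into {q1,q2,q6,q8,q11,q12} and {q0,q5}.
On input a, block {q1,q2,q6,q8,q11,q12} splits into {q2,q6,q11,q12} and {q1,q8}.
Stable partition: {q7,q10} | {q2,q6,q11,q12} | {q0,q5} | {q1,q8} — 4 equivalence classes.
State q6 belongs to the block {q2,q6,q11,q12}, which has 4 states.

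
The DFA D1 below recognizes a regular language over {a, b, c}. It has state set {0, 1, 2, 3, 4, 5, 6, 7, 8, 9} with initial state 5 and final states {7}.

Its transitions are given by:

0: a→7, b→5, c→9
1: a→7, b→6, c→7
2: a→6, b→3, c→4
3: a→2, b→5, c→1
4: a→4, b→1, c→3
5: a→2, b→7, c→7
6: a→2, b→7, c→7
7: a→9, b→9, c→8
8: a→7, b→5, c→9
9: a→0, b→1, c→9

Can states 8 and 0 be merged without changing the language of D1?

Yes

Start with accepting vs non-accepting: {7} | {0,1,2,3,4,5,6,8,9}.
Split {0,1,2,3,4,5,6,8,9} by δ(·,a) → {2,3,4,5,6,9} and {0,1,8}.
On input a, block {2,3,4,5,6,9} splits into {2,3,4,5,6} and {9}.
On input b, block {2,3,4,5,6} splits into {2,3} and {5,6} and {4}.
On input a, block {2,3} splits into {2} and {3}.
Refine {0,1,8} on symbol c: members go to different blocks, giving {0,8} and {1}.
The partition is now stable with 8 blocks: {7} | {2} | {0,8} | {9} | {5,6} | {4} | {3} | {1}.
8 and 0 lie in the same block of the stable partition, so they are equivalent — no string distinguishes them.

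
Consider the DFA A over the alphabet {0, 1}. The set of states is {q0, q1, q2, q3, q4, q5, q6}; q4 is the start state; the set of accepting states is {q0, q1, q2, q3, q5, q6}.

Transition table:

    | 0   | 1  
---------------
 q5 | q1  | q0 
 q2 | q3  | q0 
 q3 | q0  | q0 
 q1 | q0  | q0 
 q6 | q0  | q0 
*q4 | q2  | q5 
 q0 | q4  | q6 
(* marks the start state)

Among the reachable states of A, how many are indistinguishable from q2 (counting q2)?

P0 = {q0,q1,q2,q3,q5,q6} | {q4}.
Split {q0,q1,q2,q3,q5,q6} by δ(·,0) → {q1,q2,q3,q5,q6} and {q0}.
On input 0, block {q1,q2,q3,q5,q6} splits into {q1,q3,q6} and {q2,q5}.
No further refinement is possible. Final partition (4 blocks): {q1,q3,q6} | {q4} | {q0} | {q2,q5}.
State q2 belongs to the block {q2,q5}, which has 2 states.

2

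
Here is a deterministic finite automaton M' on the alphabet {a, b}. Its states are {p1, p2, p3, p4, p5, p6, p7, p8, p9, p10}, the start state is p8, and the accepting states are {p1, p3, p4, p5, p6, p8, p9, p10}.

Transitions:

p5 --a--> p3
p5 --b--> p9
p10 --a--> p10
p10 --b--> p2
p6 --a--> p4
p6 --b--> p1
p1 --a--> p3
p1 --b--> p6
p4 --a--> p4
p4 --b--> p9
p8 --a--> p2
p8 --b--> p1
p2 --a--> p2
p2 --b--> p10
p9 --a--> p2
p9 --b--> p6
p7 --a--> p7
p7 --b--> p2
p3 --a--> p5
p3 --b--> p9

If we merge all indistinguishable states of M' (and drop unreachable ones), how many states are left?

States {p7} cannot be reached from the start state, so discard them.
Start with accepting vs non-accepting: {p1,p3,p4,p5,p6,p8,p9,p10} | {p2}.
Split {p1,p3,p4,p5,p6,p8,p9,p10} by δ(·,a) → {p1,p3,p4,p5,p6,p10} and {p8,p9}.
Split {p1,p3,p4,p5,p6,p10} by δ(·,b) → {p3,p4,p5} and {p1,p6} and {p10}.
Stable partition: {p3,p4,p5} | {p2} | {p8,p9} | {p1,p6} | {p10} — 5 equivalence classes.

5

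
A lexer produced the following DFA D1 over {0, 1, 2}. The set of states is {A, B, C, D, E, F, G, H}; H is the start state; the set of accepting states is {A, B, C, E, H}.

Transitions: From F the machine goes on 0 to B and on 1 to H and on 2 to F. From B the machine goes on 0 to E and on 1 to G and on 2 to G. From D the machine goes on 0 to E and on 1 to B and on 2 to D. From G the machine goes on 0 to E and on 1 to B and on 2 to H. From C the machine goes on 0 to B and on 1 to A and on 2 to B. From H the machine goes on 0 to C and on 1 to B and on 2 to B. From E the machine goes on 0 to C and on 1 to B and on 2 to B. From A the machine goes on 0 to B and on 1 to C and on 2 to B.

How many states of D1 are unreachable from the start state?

2

Starting at H and following transitions, the reachable set is {A, B, C, E, G, H}. That leaves D, F unreachable — 2 in total.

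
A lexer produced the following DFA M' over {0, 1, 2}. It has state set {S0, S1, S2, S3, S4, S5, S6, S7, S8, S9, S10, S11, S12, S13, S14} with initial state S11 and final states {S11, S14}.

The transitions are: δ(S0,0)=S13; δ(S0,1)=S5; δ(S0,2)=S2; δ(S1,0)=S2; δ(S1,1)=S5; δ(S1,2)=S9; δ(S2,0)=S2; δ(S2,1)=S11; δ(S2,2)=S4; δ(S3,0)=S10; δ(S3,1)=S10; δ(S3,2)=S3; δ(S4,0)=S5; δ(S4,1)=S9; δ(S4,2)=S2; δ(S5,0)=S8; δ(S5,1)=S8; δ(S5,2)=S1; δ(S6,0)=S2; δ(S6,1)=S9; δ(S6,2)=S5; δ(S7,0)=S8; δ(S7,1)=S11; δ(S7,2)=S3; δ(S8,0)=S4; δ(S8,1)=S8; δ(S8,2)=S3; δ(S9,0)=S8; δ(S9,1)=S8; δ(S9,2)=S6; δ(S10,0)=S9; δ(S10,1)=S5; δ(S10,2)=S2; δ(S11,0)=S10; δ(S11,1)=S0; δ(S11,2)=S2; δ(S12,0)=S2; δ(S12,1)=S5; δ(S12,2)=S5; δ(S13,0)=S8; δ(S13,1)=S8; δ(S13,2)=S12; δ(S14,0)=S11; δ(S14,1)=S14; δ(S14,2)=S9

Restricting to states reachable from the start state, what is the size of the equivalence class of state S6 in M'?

3

Reachable states from the start: {S0,S1,S2,S3,S4,S5,S6,S8,S9,S10,S11,S12,S13}. Unreachable: {S7,S14} — drop them.
P0 = {S11} | {S0,S1,S2,S3,S4,S5,S6,S8,S9,S10,S12,S13}.
On input 1, block {S0,S1,S2,S3,S4,S5,S6,S8,S9,S10,S12,S13} splits into {S0,S1,S3,S4,S5,S6,S8,S9,S10,S12,S13} and {S2}.
Split {S0,S1,S3,S4,S5,S6,S8,S9,S10,S12,S13} by δ(·,0) → {S0,S3,S4,S5,S8,S9,S10,S13} and {S1,S6,S12}.
Refine {S0,S3,S4,S5,S8,S9,S10,S13} on symbol 2: members go to different blocks, giving {S0,S4,S10} and {S5,S9,S13} and {S3,S8}.
On input 1, block {S3,S8} splits into {S3} and {S8}.
Stable partition: {S11} | {S0,S4,S10} | {S2} | {S1,S6,S12} | {S5,S9,S13} | {S3} | {S8} — 7 equivalence classes.
State S6 belongs to the block {S1,S6,S12}, which has 3 states.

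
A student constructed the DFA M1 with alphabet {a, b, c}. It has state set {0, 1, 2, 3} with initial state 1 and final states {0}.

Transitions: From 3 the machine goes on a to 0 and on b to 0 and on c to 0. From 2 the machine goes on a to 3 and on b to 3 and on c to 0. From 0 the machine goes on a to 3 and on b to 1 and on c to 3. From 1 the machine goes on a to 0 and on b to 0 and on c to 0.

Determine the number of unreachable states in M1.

1

Starting at 1 and following transitions, the reachable set is {0, 1, 3}. That leaves 2 unreachable — 1 in total.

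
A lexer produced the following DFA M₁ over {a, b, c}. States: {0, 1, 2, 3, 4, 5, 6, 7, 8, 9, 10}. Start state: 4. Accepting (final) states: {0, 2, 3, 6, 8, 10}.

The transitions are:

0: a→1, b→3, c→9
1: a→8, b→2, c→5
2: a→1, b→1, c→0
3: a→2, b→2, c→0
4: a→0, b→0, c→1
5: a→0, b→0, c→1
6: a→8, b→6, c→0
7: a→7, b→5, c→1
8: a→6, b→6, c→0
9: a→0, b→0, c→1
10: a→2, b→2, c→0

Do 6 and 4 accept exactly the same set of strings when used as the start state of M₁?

First remove the unreachable states {7,10}; 9 states remain.
Start with accepting vs non-accepting: {0,2,3,6,8} | {1,4,5,9}.
Split {0,2,3,6,8} by δ(·,a) → {3,6,8} and {0,2}.
Refine {3,6,8} on symbol a: members go to different blocks, giving {6,8} and {3}.
Split {1,4,5,9} by δ(·,a) → {4,5,9} and {1}.
On input b, block {0,2} splits into {0} and {2}.
The partition is now stable with 6 blocks: {6,8} | {4,5,9} | {0} | {3} | {1} | {2}.
6 and 4 end up in different blocks, so they are distinguishable. For instance, the string 'ε' is accepted from only 6.

No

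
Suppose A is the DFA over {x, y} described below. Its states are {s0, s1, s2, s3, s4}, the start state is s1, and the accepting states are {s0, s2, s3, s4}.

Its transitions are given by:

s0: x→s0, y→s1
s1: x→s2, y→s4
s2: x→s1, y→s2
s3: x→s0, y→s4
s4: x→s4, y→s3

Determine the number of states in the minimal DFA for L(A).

Initial partition by acceptance: {s0,s2,s3,s4} | {s1}.
On input x, block {s0,s2,s3,s4} splits into {s0,s3,s4} and {s2}.
Refine {s0,s3,s4} on symbol y: members go to different blocks, giving {s3,s4} and {s0}.
Split {s3,s4} by δ(·,x) → {s3} and {s4}.
No further refinement is possible. Final partition (5 blocks): {s3} | {s1} | {s2} | {s0} | {s4}.

5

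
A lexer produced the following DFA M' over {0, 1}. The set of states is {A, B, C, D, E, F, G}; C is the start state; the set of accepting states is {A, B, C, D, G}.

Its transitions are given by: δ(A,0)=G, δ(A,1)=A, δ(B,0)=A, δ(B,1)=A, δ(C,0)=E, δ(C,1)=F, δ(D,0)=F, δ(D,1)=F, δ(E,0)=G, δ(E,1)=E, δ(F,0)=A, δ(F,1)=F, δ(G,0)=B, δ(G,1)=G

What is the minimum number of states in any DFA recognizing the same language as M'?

First remove the unreachable states {D}; 6 states remain.
Initial partition by acceptance: {A,B,C,G} | {E,F}.
On input 0, block {A,B,C,G} splits into {A,B,G} and {C}.
The partition is now stable with 3 blocks: {A,B,G} | {E,F} | {C}.

3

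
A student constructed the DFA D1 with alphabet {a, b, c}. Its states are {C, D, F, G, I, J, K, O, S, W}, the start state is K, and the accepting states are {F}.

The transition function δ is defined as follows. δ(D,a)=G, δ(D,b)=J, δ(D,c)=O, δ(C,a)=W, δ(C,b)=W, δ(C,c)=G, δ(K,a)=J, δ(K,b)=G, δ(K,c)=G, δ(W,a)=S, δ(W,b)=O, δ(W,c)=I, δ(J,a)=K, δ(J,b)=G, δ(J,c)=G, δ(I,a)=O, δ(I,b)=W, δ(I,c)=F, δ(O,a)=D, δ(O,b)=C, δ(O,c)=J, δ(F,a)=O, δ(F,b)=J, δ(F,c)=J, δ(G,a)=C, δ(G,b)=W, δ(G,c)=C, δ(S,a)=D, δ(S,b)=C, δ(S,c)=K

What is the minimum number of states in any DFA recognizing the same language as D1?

Every state is reachable, so we keep all 10.
Initial partition by acceptance: {F} | {C,D,G,I,J,K,O,S,W}.
Refine {C,D,G,I,J,K,O,S,W} on symbol c: members go to different blocks, giving {C,D,G,J,K,O,S,W} and {I}.
Refine {C,D,G,J,K,O,S,W} on symbol c: members go to different blocks, giving {C,D,G,J,K,O,S} and {W}.
On input a, block {C,D,G,J,K,O,S} splits into {D,G,J,K,O,S} and {C}.
On input a, block {D,G,J,K,O,S} splits into {D,J,K,O,S} and {G}.
Refine {D,J,K,O,S} on symbol a: members go to different blocks, giving {J,K,O,S} and {D}.
On input a, block {J,K,O,S} splits into {O,S} and {J,K}.
The partition is now stable with 8 blocks: {F} | {O,S} | {I} | {W} | {C} | {G} | {D} | {J,K}.

8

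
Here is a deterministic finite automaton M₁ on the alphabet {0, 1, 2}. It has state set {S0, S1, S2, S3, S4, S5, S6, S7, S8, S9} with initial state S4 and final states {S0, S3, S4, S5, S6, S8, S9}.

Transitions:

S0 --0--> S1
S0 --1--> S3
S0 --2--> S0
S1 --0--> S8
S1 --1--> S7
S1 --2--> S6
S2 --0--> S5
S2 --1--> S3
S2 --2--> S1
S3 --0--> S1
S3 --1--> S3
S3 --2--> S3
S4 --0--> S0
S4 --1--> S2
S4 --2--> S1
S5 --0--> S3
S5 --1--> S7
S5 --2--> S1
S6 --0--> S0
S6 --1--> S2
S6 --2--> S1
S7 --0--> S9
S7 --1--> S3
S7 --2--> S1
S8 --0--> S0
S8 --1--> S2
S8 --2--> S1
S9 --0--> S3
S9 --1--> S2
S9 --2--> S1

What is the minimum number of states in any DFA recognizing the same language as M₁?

4

Every state is reachable, so we keep all 10.
P0 = {S0,S3,S4,S5,S6,S8,S9} | {S1,S2,S7}.
Refine {S0,S3,S4,S5,S6,S8,S9} on symbol 0: members go to different blocks, giving {S4,S5,S6,S8,S9} and {S0,S3}.
Split {S1,S2,S7} by δ(·,1) → {S2,S7} and {S1}.
Stable partition: {S4,S5,S6,S8,S9} | {S2,S7} | {S0,S3} | {S1} — 4 equivalence classes.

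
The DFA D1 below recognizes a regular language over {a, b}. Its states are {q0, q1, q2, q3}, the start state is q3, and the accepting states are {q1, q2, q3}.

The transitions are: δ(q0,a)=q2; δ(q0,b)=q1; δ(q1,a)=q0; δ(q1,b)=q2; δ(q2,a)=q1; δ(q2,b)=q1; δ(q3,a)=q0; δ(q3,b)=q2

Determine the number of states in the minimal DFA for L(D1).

All states are reachable from the start state.
Start with accepting vs non-accepting: {q1,q2,q3} | {q0}.
On input a, block {q1,q2,q3} splits into {q1,q3} and {q2}.
No further refinement is possible. Final partition (3 blocks): {q1,q3} | {q0} | {q2}.

3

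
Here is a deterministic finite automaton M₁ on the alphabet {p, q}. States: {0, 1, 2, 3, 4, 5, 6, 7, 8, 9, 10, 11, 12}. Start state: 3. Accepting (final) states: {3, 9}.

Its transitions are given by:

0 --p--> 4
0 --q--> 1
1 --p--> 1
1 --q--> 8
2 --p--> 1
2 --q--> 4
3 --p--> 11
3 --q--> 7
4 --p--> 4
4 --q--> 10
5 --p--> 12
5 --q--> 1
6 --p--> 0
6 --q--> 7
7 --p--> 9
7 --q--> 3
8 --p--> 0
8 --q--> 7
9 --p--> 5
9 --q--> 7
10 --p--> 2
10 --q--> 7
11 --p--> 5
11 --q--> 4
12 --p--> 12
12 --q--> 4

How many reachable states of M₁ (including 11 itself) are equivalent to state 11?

First remove the unreachable states {6}; 12 states remain.
Start with accepting vs non-accepting: {3,9} | {0,1,2,4,5,7,8,10,11,12}.
On input p, block {0,1,2,4,5,7,8,10,11,12} splits into {0,1,2,4,5,8,10,11,12} and {7}.
Split {0,1,2,4,5,8,10,11,12} by δ(·,q) → {0,1,2,4,5,11,12} and {8,10}.
On input q, block {0,1,2,4,5,11,12} splits into {0,2,5,11,12} and {1,4}.
On input p, block {0,2,5,11,12} splits into {5,11,12} and {0,2}.
The partition is now stable with 6 blocks: {3,9} | {5,11,12} | {7} | {8,10} | {1,4} | {0,2}.
State 11 belongs to the block {5,11,12}, which has 3 states.

3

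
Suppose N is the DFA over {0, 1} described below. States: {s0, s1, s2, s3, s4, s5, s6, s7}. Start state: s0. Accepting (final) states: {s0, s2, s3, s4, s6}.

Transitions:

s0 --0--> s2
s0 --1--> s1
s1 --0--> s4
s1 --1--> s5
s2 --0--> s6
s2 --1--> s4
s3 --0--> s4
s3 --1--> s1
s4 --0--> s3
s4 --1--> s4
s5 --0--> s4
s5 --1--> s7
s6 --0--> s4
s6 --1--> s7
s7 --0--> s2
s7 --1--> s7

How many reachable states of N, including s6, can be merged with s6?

3

Start with accepting vs non-accepting: {s0,s2,s3,s4,s6} | {s1,s5,s7}.
On input 1, block {s0,s2,s3,s4,s6} splits into {s0,s3,s6} and {s2,s4}.
The partition is now stable with 3 blocks: {s0,s3,s6} | {s1,s5,s7} | {s2,s4}.
The equivalence class containing s6 is {s0,s3,s6}, of size 3.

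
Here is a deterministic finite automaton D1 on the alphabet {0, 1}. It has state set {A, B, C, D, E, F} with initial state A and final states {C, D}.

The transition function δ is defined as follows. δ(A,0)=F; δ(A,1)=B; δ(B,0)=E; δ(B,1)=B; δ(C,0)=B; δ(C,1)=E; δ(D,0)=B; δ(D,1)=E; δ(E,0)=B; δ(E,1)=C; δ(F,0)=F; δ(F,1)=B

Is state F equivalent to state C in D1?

Reachable states from the start: {A,B,C,E,F}. Unreachable: {D} — drop them.
Start with accepting vs non-accepting: {C} | {A,B,E,F}.
Refine {A,B,E,F} on symbol 1: members go to different blocks, giving {A,B,F} and {E}.
Refine {A,B,F} on symbol 0: members go to different blocks, giving {A,F} and {B}.
Stable partition: {C} | {A,F} | {E} | {B} — 4 equivalence classes.
F and C end up in different blocks, so they are distinguishable. For instance, the string 'ε' is accepted from only C.

No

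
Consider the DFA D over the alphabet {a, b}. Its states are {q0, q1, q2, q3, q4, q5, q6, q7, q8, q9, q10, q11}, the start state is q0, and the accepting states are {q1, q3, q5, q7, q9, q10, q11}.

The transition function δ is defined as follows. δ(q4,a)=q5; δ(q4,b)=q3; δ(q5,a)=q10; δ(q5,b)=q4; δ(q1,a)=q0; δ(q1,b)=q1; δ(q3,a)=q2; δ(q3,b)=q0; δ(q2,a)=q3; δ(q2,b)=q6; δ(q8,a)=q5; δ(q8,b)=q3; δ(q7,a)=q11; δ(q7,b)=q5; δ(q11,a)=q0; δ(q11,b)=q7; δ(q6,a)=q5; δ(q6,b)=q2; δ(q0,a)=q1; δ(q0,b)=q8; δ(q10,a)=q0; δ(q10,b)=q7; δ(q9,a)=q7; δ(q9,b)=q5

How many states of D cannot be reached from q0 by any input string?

1

Starting at q0 and following transitions, the reachable set is {q0, q1, q2, q3, q4, q5, q6, q7, q8, q10, q11}. That leaves q9 unreachable — 1 in total.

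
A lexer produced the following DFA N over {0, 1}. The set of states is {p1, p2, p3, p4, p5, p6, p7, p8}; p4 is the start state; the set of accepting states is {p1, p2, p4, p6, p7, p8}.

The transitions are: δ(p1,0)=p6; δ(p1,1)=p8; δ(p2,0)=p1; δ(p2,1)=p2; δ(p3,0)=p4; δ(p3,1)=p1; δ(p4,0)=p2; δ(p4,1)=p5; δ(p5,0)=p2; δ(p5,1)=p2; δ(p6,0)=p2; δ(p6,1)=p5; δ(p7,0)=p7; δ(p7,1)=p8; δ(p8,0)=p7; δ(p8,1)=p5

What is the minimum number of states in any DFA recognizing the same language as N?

Reachable states from the start: {p1,p2,p4,p5,p6,p7,p8}. Unreachable: {p3} — drop them.
Initial partition by acceptance: {p1,p2,p4,p6,p7,p8} | {p5}.
On input 1, block {p1,p2,p4,p6,p7,p8} splits into {p1,p2,p7} and {p4,p6,p8}.
Split {p1,p2,p7} by δ(·,0) → {p2,p7} and {p1}.
Split {p2,p7} by δ(·,0) → {p2} and {p7}.
Split {p4,p6,p8} by δ(·,0) → {p4,p6} and {p8}.
The partition is now stable with 6 blocks: {p2} | {p5} | {p4,p6} | {p1} | {p7} | {p8}.

6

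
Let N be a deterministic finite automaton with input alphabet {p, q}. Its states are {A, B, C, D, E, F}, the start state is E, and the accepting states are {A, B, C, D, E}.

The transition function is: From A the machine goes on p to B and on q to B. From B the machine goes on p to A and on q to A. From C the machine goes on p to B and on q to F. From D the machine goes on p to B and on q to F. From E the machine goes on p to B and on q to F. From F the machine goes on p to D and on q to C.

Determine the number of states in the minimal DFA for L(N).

3

All states are reachable from the start state.
P0 = {A,B,C,D,E} | {F}.
Refine {A,B,C,D,E} on symbol q: members go to different blocks, giving {C,D,E} and {A,B}.
No further refinement is possible. Final partition (3 blocks): {C,D,E} | {F} | {A,B}.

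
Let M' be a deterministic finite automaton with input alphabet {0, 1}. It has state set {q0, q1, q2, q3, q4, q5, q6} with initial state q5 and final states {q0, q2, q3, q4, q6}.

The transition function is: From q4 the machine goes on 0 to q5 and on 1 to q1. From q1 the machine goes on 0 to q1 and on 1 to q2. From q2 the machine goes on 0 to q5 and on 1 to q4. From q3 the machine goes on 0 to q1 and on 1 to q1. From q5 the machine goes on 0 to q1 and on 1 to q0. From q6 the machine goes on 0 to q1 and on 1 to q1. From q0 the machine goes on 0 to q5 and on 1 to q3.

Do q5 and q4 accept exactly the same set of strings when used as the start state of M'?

No

First remove the unreachable states {q6}; 6 states remain.
Start with accepting vs non-accepting: {q0,q2,q3,q4} | {q1,q5}.
On input 1, block {q0,q2,q3,q4} splits into {q0,q2} and {q3,q4}.
No further refinement is possible. Final partition (3 blocks): {q0,q2} | {q1,q5} | {q3,q4}.
q5 and q4 end up in different blocks, so they are distinguishable. For instance, the string 'ε' is accepted from only q4.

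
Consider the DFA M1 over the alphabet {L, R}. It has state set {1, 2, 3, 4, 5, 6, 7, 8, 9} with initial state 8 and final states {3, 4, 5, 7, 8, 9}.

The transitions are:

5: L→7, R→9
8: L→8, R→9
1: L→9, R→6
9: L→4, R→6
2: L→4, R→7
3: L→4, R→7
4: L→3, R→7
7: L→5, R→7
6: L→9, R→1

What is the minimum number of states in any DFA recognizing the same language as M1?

6

States {2} cannot be reached from the start state, so discard them.
P0 = {3,4,5,7,8,9} | {1,6}.
Refine {3,4,5,7,8,9} on symbol R: members go to different blocks, giving {3,4,5,7,8} and {9}.
Split {3,4,5,7,8} by δ(·,R) → {3,4,7} and {5,8}.
On input L, block {3,4,7} splits into {3,4} and {7}.
On input L, block {5,8} splits into {5} and {8}.
Stable partition: {3,4} | {1,6} | {9} | {5} | {7} | {8} — 6 equivalence classes.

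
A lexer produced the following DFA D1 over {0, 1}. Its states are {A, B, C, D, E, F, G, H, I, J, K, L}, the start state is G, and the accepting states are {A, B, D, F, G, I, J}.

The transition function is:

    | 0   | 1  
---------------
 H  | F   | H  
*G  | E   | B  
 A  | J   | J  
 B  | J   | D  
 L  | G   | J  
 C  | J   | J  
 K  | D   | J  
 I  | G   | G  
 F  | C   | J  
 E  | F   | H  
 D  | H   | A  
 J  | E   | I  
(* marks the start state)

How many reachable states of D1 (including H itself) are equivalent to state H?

2

States {K,L} cannot be reached from the start state, so discard them.
Initial partition by acceptance: {A,B,D,F,G,I,J} | {C,E,H}.
Split {A,B,D,F,G,I,J} by δ(·,0) → {D,F,G,J} and {A,B,I}.
Split {D,F,G,J} by δ(·,1) → {D,G,J} and {F}.
Split {C,E,H} by δ(·,0) → {E,H} and {C}.
No further refinement is possible. Final partition (5 blocks): {D,G,J} | {E,H} | {A,B,I} | {F} | {C}.
The equivalence class containing H is {E,H}, of size 2.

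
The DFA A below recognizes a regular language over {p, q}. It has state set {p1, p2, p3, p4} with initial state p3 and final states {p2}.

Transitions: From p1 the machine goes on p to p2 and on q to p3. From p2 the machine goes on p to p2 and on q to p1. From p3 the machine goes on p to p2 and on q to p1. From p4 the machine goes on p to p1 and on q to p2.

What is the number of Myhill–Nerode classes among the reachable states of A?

First remove the unreachable states {p4}; 3 states remain.
P0 = {p2} | {p1,p3}.
No further refinement is possible. Final partition (2 blocks): {p2} | {p1,p3}.

2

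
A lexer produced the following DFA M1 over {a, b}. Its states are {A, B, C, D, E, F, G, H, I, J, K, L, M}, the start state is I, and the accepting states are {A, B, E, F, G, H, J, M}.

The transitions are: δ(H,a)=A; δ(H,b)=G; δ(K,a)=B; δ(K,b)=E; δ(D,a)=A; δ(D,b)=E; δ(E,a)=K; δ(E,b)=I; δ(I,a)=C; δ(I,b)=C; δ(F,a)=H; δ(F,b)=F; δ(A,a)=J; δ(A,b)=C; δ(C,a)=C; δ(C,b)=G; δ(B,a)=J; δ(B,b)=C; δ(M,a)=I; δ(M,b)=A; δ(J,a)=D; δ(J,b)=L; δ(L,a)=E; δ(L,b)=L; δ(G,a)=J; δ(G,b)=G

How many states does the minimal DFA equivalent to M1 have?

Reachable states from the start: {A,B,C,D,E,G,I,J,K,L}. Unreachable: {F,H,M} — drop them.
Initial partition by acceptance: {A,B,E,G,J} | {C,D,I,K,L}.
On input a, block {A,B,E,G,J} splits into {A,B,G} and {E,J}.
On input b, block {A,B,G} splits into {A,B} and {G}.
Refine {C,D,I,K,L} on symbol a: members go to different blocks, giving {C,I} and {D,K} and {L}.
On input b, block {C,I} splits into {C} and {I}.
On input b, block {E,J} splits into {E} and {J}.
No further refinement is possible. Final partition (8 blocks): {A,B} | {C} | {E} | {G} | {D,K} | {L} | {I} | {J}.

8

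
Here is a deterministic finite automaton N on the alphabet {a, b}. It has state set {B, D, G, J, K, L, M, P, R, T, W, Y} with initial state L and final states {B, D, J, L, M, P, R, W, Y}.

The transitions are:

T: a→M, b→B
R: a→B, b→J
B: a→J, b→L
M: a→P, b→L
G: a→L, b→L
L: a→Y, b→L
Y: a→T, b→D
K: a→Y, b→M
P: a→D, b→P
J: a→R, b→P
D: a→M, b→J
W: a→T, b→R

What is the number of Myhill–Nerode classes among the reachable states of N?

6

Reachable states from the start: {B,D,J,L,M,P,R,T,Y}. Unreachable: {G,K,W} — drop them.
Start with accepting vs non-accepting: {B,D,J,L,M,P,R,Y} | {T}.
Refine {B,D,J,L,M,P,R,Y} on symbol a: members go to different blocks, giving {B,D,J,L,M,P,R} and {Y}.
Split {B,D,J,L,M,P,R} by δ(·,a) → {B,D,J,M,P,R} and {L}.
Split {B,D,J,M,P,R} by δ(·,b) → {D,J,P,R} and {B,M}.
Refine {D,J,P,R} on symbol a: members go to different blocks, giving {J,P} and {D,R}.
The partition is now stable with 6 blocks: {J,P} | {T} | {Y} | {L} | {B,M} | {D,R}.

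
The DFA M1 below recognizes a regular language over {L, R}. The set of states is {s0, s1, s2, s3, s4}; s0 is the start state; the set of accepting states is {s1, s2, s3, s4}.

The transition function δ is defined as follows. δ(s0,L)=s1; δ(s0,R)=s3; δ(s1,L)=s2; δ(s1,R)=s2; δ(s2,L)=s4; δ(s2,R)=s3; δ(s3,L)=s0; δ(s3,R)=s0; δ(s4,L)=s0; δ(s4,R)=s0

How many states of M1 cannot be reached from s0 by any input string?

A breadth-first search from the start state visits every state.

0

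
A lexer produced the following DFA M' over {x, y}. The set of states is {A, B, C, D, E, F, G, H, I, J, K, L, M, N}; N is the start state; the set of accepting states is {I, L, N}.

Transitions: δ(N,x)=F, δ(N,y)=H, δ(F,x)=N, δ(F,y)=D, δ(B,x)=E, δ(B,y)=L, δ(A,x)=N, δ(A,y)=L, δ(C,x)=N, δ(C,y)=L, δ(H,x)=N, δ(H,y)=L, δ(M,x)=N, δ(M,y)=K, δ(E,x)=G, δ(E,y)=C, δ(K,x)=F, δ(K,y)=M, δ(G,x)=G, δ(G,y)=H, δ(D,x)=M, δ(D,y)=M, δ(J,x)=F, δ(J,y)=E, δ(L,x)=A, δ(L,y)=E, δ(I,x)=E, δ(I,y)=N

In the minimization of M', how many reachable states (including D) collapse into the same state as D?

2

States {B,I,J} cannot be reached from the start state, so discard them.
Start with accepting vs non-accepting: {L,N} | {A,C,D,E,F,G,H,K,M}.
On input x, block {A,C,D,E,F,G,H,K,M} splits into {A,C,F,H,M} and {D,E,G,K}.
On input y, block {L,N} splits into {L} and {N}.
On input y, block {A,C,F,H,M} splits into {A,C,H} and {F,M}.
On input x, block {D,E,G,K} splits into {D,K} and {E,G}.
Stable partition: {L} | {A,C,H} | {D,K} | {N} | {F,M} | {E,G} — 6 equivalence classes.
State D belongs to the block {D,K}, which has 2 states.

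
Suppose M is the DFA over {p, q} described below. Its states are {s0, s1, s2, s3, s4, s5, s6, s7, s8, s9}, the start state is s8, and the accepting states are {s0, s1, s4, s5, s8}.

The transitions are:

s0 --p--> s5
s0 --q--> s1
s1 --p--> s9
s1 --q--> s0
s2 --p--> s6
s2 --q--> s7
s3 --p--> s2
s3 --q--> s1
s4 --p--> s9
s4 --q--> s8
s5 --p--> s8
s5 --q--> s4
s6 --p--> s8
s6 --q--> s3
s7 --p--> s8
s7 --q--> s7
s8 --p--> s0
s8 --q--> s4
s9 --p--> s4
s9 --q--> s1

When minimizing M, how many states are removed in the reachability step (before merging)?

Starting at s8 and following transitions, the reachable set is {s0, s1, s4, s5, s8, s9}. That leaves s2, s3, s6, s7 unreachable — 4 in total.

4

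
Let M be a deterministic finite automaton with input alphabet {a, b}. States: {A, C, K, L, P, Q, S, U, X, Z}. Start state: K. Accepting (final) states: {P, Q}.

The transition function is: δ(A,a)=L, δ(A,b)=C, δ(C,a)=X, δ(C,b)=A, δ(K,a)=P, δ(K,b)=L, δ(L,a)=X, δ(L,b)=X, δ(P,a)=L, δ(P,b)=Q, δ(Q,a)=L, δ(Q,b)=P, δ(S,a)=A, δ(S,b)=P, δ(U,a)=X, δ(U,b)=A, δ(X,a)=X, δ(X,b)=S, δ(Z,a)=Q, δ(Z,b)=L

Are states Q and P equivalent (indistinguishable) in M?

First remove the unreachable states {U,Z}; 8 states remain.
Start with accepting vs non-accepting: {P,Q} | {A,C,K,L,S,X}.
Split {A,C,K,L,S,X} by δ(·,a) → {A,C,L,S,X} and {K}.
Split {A,C,L,S,X} by δ(·,b) → {A,C,L,X} and {S}.
On input b, block {A,C,L,X} splits into {A,C,L} and {X}.
Refine {A,C,L} on symbol a: members go to different blocks, giving {C,L} and {A}.
Refine {C,L} on symbol b: members go to different blocks, giving {C} and {L}.
No further refinement is possible. Final partition (7 blocks): {P,Q} | {C} | {K} | {S} | {X} | {A} | {L}.
Q and P lie in the same block of the stable partition, so they are equivalent — no string distinguishes them.

Yes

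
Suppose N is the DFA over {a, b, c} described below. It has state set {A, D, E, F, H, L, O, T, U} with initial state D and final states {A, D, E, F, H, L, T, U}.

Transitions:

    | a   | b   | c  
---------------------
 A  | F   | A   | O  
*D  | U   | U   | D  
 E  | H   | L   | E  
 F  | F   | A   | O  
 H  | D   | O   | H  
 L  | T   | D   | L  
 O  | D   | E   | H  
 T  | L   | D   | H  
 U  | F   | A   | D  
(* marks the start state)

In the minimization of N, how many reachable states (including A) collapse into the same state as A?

2

Every state is reachable, so we keep all 9.
Initial partition by acceptance: {A,D,E,F,H,L,T,U} | {O}.
Split {A,D,E,F,H,L,T,U} by δ(·,b) → {A,D,E,F,L,T,U} and {H}.
Refine {A,D,E,F,L,T,U} on symbol a: members go to different blocks, giving {A,D,F,L,T,U} and {E}.
Refine {A,D,F,L,T,U} on symbol c: members go to different blocks, giving {D,L,U} and {A,F} and {T}.
On input a, block {D,L,U} splits into {U} and {L} and {D}.
Stable partition: {U} | {O} | {H} | {E} | {A,F} | {T} | {L} | {D} — 8 equivalence classes.
State A belongs to the block {A,F}, which has 2 states.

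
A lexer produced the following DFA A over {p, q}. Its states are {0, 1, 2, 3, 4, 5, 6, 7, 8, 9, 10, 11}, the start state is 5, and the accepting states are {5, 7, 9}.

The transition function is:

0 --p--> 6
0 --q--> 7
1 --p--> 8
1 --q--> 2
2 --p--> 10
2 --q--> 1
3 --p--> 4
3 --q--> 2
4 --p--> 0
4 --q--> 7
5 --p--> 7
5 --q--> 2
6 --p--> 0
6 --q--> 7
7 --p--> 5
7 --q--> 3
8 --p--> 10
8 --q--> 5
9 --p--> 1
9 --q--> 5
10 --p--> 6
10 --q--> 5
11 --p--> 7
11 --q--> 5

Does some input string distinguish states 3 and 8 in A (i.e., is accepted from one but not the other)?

Yes

States {9,11} cannot be reached from the start state, so discard them.
Initial partition by acceptance: {5,7} | {0,1,2,3,4,6,8,10}.
On input q, block {0,1,2,3,4,6,8,10} splits into {0,4,6,8,10} and {1,2,3}.
No further refinement is possible. Final partition (3 blocks): {5,7} | {0,4,6,8,10} | {1,2,3}.
3 and 8 end up in different blocks, so they are distinguishable. For instance, the string 'q' is accepted from only 8.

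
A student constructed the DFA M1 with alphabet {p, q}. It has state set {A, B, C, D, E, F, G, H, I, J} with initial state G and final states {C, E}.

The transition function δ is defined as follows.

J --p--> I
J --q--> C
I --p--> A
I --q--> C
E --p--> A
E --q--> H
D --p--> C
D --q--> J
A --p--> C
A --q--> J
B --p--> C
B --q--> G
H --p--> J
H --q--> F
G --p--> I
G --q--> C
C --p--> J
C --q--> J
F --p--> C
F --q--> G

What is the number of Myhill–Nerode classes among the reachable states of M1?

States {B,D,E,F,H} cannot be reached from the start state, so discard them.
Initial partition by acceptance: {C} | {A,G,I,J}.
Split {A,G,I,J} by δ(·,p) → {G,I,J} and {A}.
On input p, block {G,I,J} splits into {G,J} and {I}.
The partition is now stable with 4 blocks: {C} | {G,J} | {A} | {I}.

4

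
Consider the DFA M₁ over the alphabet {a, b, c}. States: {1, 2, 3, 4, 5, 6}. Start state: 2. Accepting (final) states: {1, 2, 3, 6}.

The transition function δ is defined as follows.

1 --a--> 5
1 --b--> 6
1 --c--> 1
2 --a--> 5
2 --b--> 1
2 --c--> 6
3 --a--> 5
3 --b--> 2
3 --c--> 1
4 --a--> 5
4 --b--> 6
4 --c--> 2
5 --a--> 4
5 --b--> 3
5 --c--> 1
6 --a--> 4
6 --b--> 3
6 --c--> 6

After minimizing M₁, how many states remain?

2

Every state is reachable, so we keep all 6.
Initial partition by acceptance: {1,2,3,6} | {4,5}.
Stable partition: {1,2,3,6} | {4,5} — 2 equivalence classes.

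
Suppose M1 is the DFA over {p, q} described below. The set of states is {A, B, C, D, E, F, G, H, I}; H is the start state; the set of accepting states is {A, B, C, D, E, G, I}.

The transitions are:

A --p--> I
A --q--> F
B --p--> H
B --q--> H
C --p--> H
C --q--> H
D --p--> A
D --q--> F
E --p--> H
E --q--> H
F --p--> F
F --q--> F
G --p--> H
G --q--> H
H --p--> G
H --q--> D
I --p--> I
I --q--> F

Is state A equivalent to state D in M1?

First remove the unreachable states {B,C,E}; 6 states remain.
Start with accepting vs non-accepting: {A,D,G,I} | {F,H}.
Split {A,D,G,I} by δ(·,p) → {A,D,I} and {G}.
Refine {F,H} on symbol p: members go to different blocks, giving {F} and {H}.
No further refinement is possible. Final partition (4 blocks): {A,D,I} | {F} | {G} | {H}.
A and D lie in the same block of the stable partition, so they are equivalent — no string distinguishes them.

Yes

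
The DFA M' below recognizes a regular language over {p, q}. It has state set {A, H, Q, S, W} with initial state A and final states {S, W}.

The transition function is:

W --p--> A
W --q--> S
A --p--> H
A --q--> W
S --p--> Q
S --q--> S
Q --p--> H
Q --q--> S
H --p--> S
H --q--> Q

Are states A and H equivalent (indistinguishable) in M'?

No

Every state is reachable, so we keep all 5.
Initial partition by acceptance: {S,W} | {A,H,Q}.
Refine {A,H,Q} on symbol p: members go to different blocks, giving {A,Q} and {H}.
Stable partition: {S,W} | {A,Q} | {H} — 3 equivalence classes.
A and H end up in different blocks, so they are distinguishable. For instance, the string 'p' is accepted from only H.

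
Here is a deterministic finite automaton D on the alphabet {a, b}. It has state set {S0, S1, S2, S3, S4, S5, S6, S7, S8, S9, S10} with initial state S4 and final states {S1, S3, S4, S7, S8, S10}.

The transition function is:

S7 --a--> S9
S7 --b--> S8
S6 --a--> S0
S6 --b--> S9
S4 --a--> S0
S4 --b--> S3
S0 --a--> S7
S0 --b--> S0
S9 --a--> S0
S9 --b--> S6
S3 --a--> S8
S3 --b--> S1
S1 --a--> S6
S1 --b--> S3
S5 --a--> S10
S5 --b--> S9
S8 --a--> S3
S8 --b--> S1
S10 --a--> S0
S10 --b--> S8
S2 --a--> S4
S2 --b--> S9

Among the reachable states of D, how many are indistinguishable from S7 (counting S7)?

States {S2,S5,S10} cannot be reached from the start state, so discard them.
Start with accepting vs non-accepting: {S1,S3,S4,S7,S8} | {S0,S6,S9}.
On input a, block {S1,S3,S4,S7,S8} splits into {S1,S4,S7} and {S3,S8}.
On input a, block {S0,S6,S9} splits into {S6,S9} and {S0}.
Refine {S1,S4,S7} on symbol a: members go to different blocks, giving {S1,S7} and {S4}.
No further refinement is possible. Final partition (5 blocks): {S1,S7} | {S6,S9} | {S3,S8} | {S0} | {S4}.
State S7 belongs to the block {S1,S7}, which has 2 states.

2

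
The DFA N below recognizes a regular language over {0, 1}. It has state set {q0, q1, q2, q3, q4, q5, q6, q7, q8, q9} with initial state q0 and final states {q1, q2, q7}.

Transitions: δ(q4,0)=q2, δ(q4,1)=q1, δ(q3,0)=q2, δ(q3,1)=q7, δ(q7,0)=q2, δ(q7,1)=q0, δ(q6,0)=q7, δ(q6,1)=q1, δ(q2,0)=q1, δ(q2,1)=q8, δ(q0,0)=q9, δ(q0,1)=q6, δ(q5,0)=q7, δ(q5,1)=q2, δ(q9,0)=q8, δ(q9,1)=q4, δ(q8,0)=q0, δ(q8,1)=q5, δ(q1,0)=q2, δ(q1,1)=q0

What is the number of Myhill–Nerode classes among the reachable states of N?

3

States {q3} cannot be reached from the start state, so discard them.
P0 = {q1,q2,q7} | {q0,q4,q5,q6,q8,q9}.
Split {q0,q4,q5,q6,q8,q9} by δ(·,0) → {q0,q8,q9} and {q4,q5,q6}.
Stable partition: {q1,q2,q7} | {q0,q8,q9} | {q4,q5,q6} — 3 equivalence classes.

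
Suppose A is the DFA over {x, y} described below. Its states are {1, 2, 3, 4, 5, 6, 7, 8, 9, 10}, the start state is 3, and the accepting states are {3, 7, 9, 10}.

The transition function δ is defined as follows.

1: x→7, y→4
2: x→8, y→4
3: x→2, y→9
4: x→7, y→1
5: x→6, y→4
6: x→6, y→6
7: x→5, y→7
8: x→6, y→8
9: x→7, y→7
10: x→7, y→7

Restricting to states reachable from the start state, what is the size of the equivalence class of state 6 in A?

2

States {10} cannot be reached from the start state, so discard them.
P0 = {3,7,9} | {1,2,4,5,6,8}.
Split {3,7,9} by δ(·,x) → {3,7} and {9}.
Refine {3,7} on symbol y: members go to different blocks, giving {3} and {7}.
Split {1,2,4,5,6,8} by δ(·,x) → {2,5,6,8} and {1,4}.
Split {2,5,6,8} by δ(·,y) → {2,5} and {6,8}.
No further refinement is possible. Final partition (6 blocks): {3} | {2,5} | {9} | {7} | {1,4} | {6,8}.
The equivalence class containing 6 is {6,8}, of size 2.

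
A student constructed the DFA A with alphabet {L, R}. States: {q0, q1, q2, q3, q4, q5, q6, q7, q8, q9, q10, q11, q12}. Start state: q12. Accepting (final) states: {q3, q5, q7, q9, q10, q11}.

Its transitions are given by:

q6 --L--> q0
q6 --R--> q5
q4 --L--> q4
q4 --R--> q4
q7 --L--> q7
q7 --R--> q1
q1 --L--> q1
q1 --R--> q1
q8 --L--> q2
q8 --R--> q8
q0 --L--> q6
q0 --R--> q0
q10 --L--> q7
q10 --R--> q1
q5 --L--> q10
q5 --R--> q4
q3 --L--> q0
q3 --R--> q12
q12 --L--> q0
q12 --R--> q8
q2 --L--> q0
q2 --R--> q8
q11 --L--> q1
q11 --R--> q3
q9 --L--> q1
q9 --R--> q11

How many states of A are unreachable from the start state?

Starting at q12 and following transitions, the reachable set is {q0, q1, q2, q4, q5, q6, q7, q8, q10, q12}. That leaves q3, q9, q11 unreachable — 3 in total.

3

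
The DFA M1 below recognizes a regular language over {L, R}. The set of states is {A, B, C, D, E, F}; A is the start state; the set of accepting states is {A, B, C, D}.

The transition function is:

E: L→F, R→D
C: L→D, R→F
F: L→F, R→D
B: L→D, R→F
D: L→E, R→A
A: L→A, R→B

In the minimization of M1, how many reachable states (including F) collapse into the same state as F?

States {C} cannot be reached from the start state, so discard them.
P0 = {A,B,D} | {E,F}.
On input L, block {A,B,D} splits into {A,B} and {D}.
On input L, block {A,B} splits into {A} and {B}.
No further refinement is possible. Final partition (4 blocks): {A} | {E,F} | {D} | {B}.
State F belongs to the block {E,F}, which has 2 states.

2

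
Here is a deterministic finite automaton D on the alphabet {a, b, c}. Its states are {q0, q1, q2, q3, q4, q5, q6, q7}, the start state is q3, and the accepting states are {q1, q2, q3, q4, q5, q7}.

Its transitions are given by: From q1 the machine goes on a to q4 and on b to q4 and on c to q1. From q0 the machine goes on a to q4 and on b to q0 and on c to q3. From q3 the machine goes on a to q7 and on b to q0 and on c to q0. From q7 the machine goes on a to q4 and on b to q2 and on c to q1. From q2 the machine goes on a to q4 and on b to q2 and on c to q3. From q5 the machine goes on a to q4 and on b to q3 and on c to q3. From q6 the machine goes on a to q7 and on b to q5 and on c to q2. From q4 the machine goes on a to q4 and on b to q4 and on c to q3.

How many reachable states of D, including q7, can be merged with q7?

First remove the unreachable states {q5,q6}; 6 states remain.
Initial partition by acceptance: {q1,q2,q3,q4,q7} | {q0}.
Refine {q1,q2,q3,q4,q7} on symbol b: members go to different blocks, giving {q1,q2,q4,q7} and {q3}.
Refine {q1,q2,q4,q7} on symbol c: members go to different blocks, giving {q1,q7} and {q2,q4}.
The partition is now stable with 4 blocks: {q1,q7} | {q0} | {q3} | {q2,q4}.
State q7 belongs to the block {q1,q7}, which has 2 states.

2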